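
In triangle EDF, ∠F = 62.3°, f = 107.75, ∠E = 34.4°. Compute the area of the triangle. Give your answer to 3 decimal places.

3678.876

The third angle is ∠D = 180° − ∠F − ∠E = 83.30°.
Law of sines: e = f·sin E/sin F ≈ 68.755.
Law of sines: d = f·sin D/sin F ≈ 120.87.
Area = ½·f·e·sin D ≈ 3678.9.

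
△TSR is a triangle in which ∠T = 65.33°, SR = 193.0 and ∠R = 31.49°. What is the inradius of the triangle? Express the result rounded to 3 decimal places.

The third angle is ∠S = 180° − ∠R − ∠T = 83.18°.
Law of sines: RT = SR·sin S/sin T ≈ 210.88.
Law of sines: TS = SR·sin R/sin T ≈ 110.94.
Area = ½·SR·RT·sin R ≈ 10630.
Semiperimeter s = (193+210.88+110.94)/2 = 257.41.
Inradius = area/s = 10630/257.41 ≈ 41.295.

r ≈ 41.295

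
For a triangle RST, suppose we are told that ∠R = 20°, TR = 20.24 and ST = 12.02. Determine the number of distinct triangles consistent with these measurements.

TR·sin R = 20.24·sin(20°) ≈ 6.922.
Since TR sin R < ST < TR (6.922 < 12.02 < 20.24), two triangles exist.

2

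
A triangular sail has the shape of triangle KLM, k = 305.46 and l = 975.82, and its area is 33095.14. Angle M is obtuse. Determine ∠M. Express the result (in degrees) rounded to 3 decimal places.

167.170

From area = ½·k·l·sin M, we get sin M = 2·area/(k·l) ≈ 0.22206.
Taking the obtuse solution, ∠M ≈ 167.17°.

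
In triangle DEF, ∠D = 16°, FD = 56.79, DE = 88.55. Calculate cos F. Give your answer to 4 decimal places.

By the law of cosines, EF² = FD² + DE² − 2·FD·DE·cos D = 1398.3, so EF ≈ 37.394.
Law of cosines again: cos F = (EF² + FD² − DE²)/(2·EF·FD) ≈ -0.75760, so ∠F ≈ 139.25°.

cos F ≈ -0.7576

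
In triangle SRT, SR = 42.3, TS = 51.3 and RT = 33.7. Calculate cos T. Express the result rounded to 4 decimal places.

0.5721

By the law of cosines, cos T = (RT² + TS² − SR²) / (2·RT·TS) ≈ 0.57210, so ∠T ≈ 55.10°.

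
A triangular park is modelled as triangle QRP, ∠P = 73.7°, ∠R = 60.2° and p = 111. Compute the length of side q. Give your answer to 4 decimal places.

The third angle is ∠Q = 180° − ∠R − ∠P = 46.10°.
Law of sines: q = p·sin Q/sin P ≈ 83.331.

83.3306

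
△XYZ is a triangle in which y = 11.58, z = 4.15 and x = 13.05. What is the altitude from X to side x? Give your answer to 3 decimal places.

Semiperimeter s = (13.05 + 11.58 + 4.15)/2 = 14.39.
Heron's formula: area = √(14.39·1.34·2.81·10.24) ≈ 23.555.
The altitude from X has length 2·area/x ≈ 3.61.

3.610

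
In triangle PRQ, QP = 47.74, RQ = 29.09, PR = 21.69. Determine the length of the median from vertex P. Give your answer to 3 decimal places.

m_P ≈ 34.106

Median from P: ½√(2·QP² + 2·PR² − RQ²) ≈ 34.106.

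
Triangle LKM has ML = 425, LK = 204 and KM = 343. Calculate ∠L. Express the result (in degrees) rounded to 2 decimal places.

∠L ≈ 52.90°

By the law of cosines, cos L = (ML² + LK² − KM²) / (2·ML·LK) ≈ 0.60318, so ∠L ≈ 52.90°.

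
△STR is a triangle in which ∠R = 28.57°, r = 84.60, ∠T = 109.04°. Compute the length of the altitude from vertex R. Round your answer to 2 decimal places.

The third angle is ∠S = 180° − ∠T − ∠R = 42.39°.
Law of sines: s = r·sin S/sin R ≈ 119.26.
Law of sines: t = r·sin T/sin R ≈ 167.22.
Area = ½·r·s·sin T ≈ 4768.8.
The altitude from R has length 2·area/r ≈ 112.74.

112.74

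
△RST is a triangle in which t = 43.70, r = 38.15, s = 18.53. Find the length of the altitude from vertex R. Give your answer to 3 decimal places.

Semiperimeter p = (38.15 + 18.53 + 43.7)/2 = 50.19.
Heron's formula: area = √(50.19·12.04·31.66·6.49) ≈ 352.37.
The altitude from R has length 2·area/r ≈ 18.473.

h_R ≈ 18.473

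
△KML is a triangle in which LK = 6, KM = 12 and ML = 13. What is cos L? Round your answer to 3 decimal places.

cos L ≈ 0.391

By the law of cosines, cos L = (ML² + LK² − KM²) / (2·ML·LK) ≈ 0.39103, so ∠L ≈ 66.98°.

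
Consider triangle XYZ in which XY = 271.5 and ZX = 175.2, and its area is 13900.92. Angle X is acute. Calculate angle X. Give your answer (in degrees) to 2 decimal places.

From area = ½·ZX·XY·sin X, we get sin X = 2·area/(ZX·XY) ≈ 0.58448.
Taking the acute solution, ∠X ≈ 35.77°.

∠X ≈ 35.77°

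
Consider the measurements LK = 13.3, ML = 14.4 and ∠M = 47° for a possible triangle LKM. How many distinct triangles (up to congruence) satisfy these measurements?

ML·sin M = 14.4·sin(47°) ≈ 10.53.
Since ML sin M < LK < ML (10.53 < 13.3 < 14.4), two triangles exist.

2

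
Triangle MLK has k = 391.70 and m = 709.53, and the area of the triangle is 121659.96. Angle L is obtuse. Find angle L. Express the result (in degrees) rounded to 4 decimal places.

118.8965

From area = ½·k·m·sin L, we get sin L = 2·area/(k·m) ≈ 0.87549.
Taking the obtuse solution, ∠L ≈ 118.90°.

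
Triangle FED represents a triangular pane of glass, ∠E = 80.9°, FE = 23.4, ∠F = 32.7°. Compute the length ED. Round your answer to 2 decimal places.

The third angle is ∠D = 180° − ∠F − ∠E = 66.40°.
Law of sines: ED = FE·sin F/sin D ≈ 13.795.

13.80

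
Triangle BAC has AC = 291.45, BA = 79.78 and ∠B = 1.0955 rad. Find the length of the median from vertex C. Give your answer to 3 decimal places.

303.022

Law of sines: sin C = BA·sin B/AC ≈ 0.24339.
Since AC ≥ BA, only the acute value applies: ∠C ≈ 0.2459 rad.
Then ∠A = π − ∠B − ∠C ≈ 1.8002 rad.
Law of sines gives CB = AC·sin A/sin B ≈ 319.19.
Median from C: ½√(2·AC² + 2·CB² − BA²) ≈ 303.02.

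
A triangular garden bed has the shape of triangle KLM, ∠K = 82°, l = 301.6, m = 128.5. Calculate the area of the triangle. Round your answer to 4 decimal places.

area ≈ 19189.2166

Area = ½·l·m·sin K ≈ 19189.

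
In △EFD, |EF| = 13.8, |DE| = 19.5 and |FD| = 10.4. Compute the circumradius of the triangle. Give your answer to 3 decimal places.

By the law of cosines, cos E = (|DE|² + |EF|² − |FD|²) / (2·|DE|·|EF|) ≈ 0.85940, so ∠E ≈ 30.75°.
Circumradius = |FD|/(2 sin E) ≈ 10.17.

10.170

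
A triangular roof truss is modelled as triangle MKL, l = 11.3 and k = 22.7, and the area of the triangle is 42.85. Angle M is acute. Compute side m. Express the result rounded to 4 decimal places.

12.6269

From area = ½·k·l·sin M, we get sin M = 2·area/(k·l) ≈ 0.33410.
Taking the acute solution, ∠M ≈ 19.52°.
Law of cosines then gives m ≈ 12.627.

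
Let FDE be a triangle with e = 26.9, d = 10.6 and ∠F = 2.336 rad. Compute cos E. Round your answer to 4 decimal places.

By the law of cosines, f² = d² + e² − 2·d·e·cos F = 1231, so f ≈ 35.086.
Law of cosines again: cos E = (f² + d² − e²)/(2·f·d) ≈ 0.83320, so ∠E ≈ 0.586 rad.

0.8332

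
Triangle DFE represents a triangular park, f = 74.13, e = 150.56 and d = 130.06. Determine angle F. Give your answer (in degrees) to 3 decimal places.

29.493

By the law of cosines, cos F = (e² + d² − f²) / (2·e·d) ≈ 0.87042, so ∠F ≈ 29.49°.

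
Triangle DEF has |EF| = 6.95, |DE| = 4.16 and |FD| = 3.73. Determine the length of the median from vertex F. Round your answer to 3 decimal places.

Median from F: ½√(2·|EF|² + 2·|FD|² − |DE|²) ≈ 5.1751.

m_F ≈ 5.175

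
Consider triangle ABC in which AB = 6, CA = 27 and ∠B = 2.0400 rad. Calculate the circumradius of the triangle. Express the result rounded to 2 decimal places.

Law of sines: sin C = AB·sin B/CA ≈ 0.19821.
Since CA ≥ AB, only the acute value applies: ∠C ≈ 0.1995 rad.
Then ∠A = π − ∠B − ∠C ≈ 0.9021 rad.
Law of sines gives BC = CA·sin A/sin B ≈ 23.751.
Circumradius = CA/(2 sin B) ≈ 15.136.

R ≈ 15.14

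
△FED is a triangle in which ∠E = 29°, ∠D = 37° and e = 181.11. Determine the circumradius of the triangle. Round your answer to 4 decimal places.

The third angle is ∠F = 180° − ∠E − ∠D = 114.00°.
Law of sines: f = e·sin F/sin E ≈ 341.27.
Law of sines: d = e·sin D/sin E ≈ 224.82.
Circumradius = e/(2 sin E) ≈ 186.78.

186.7847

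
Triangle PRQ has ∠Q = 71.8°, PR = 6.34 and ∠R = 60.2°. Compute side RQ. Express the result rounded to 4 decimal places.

The third angle is ∠P = 180° − ∠R − ∠Q = 48.00°.
Law of sines: RQ = PR·sin P/sin Q ≈ 4.9597.

4.9597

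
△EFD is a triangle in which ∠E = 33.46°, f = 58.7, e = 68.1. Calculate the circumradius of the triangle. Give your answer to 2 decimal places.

Law of sines: sin F = f·sin E/e ≈ 0.47525.
Since e ≥ f, only the acute value applies: ∠F ≈ 28.38°.
Then ∠D = 180° − ∠E − ∠F ≈ 118.16°.
Law of sines gives d = e·sin D/sin E ≈ 108.89.
Circumradius = e/(2 sin E) ≈ 61.757.

R ≈ 61.76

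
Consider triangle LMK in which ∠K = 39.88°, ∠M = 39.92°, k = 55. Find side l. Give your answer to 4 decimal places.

The third angle is ∠L = 180° − ∠M − ∠K = 100.20°.
Law of sines: l = k·sin L/sin K ≈ 84.423.

84.4234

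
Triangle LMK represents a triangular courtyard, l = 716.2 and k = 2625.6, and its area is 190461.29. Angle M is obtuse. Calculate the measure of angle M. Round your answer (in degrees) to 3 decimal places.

168.313

From area = ½·k·l·sin M, we get sin M = 2·area/(k·l) ≈ 0.20257.
Taking the obtuse solution, ∠M ≈ 168.31°.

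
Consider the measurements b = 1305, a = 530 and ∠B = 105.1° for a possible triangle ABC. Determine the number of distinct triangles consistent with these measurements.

a·sin B = 530·sin(105.1°) ≈ 511.7.
Since ∠B is not acute, a triangle exists only if b > a; here b > a, so there is exactly one triangle.

1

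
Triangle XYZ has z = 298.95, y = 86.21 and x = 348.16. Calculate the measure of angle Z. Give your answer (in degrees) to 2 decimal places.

By the law of cosines, cos Z = (x² + y² − z²) / (2·x·y) ≈ 0.65428, so ∠Z ≈ 49.13°.

∠Z ≈ 49.13°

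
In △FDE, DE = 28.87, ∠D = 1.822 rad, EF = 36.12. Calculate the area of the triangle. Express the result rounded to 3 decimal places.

area ≈ 219.319

Law of sines: sin F = DE·sin D/EF ≈ 0.77419.
Since EF ≥ DE, only the acute value applies: ∠F ≈ 0.885 rad.
Then ∠E = π − ∠D − ∠F ≈ 0.434 rad.
Law of sines gives FD = EF·sin E/sin D ≈ 15.686.
Area = ½·EF·DE·sin E ≈ 219.32.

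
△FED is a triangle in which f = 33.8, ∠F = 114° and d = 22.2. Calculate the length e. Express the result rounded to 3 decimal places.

18.010

Law of sines: sin D = d·sin F/f ≈ 0.60002.
Since f ≥ d, only the acute value applies: ∠D ≈ 36.87°.
Then ∠E = 180° − ∠F − ∠D ≈ 29.13°.
Law of sines gives e = f·sin E/sin F ≈ 18.01.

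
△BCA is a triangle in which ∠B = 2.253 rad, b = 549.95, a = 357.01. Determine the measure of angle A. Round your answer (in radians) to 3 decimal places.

∠A ≈ 0.528 rad

Law of sines: sin A = a·sin B/b ≈ 0.50387.
Since b ≥ a, only the acute value applies: ∠A ≈ 0.528 rad.
Then ∠C = π − ∠B − ∠A ≈ 0.361 rad.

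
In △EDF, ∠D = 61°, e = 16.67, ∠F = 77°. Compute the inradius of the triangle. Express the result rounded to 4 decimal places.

The third angle is ∠E = 180° − ∠D − ∠F = 42.00°.
Law of sines: d = e·sin D/sin E ≈ 21.789.
Law of sines: f = e·sin F/sin E ≈ 24.274.
Area = ½·e·d·sin F ≈ 176.96.
Semiperimeter s = (16.67+21.789+24.274)/2 = 31.367.
Inradius = area/s = 176.96/31.367 ≈ 5.6416.

r ≈ 5.6416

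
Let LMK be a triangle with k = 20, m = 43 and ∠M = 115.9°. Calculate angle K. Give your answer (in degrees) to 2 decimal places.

Law of sines: sin K = k·sin M/m ≈ 0.41840.
Since m ≥ k, only the acute value applies: ∠K ≈ 24.73°.
Then ∠L = 180° − ∠M − ∠K ≈ 39.37°.

24.73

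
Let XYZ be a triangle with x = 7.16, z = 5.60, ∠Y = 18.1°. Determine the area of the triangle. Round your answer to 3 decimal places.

Area = ½·z·x·sin Y ≈ 6.2284.

6.228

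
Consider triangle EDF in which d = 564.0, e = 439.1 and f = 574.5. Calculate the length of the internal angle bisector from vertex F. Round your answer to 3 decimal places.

407.945

By the law of cosines, cos F = (e² + d² − f²) / (2·e·d) ≈ 0.36514, so ∠F ≈ 1.197 rad.
The bisector from F has length 2·e·d·cos(∠F/2)/(e+d) ≈ 407.94.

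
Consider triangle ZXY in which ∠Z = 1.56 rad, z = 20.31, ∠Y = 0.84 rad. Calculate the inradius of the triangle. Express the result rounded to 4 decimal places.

r ≈ 4.2212

The third angle is ∠X = π − ∠Y − ∠Z = 0.742 rad.
Law of sines: x = z·sin X/sin Z ≈ 13.719.
Law of sines: y = z·sin Y/sin Z ≈ 15.125.
Area = ½·z·x·sin Y ≈ 103.74.
Semiperimeter s = (20.31+13.719+15.125)/2 = 24.577.
Inradius = area/s = 103.74/24.577 ≈ 4.2212.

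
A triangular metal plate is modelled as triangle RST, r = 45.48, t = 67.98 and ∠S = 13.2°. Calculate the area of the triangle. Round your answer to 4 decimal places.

352.9997

Area = ½·t·r·sin S ≈ 353.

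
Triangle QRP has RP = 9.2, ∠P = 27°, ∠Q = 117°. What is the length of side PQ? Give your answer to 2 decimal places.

6.07

The third angle is ∠R = 180° − ∠P − ∠Q = 36.00°.
Law of sines: PQ = RP·sin R/sin Q ≈ 6.0691.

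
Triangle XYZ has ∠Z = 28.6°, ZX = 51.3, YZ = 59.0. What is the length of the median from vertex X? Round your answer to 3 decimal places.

29.061

By the law of cosines, XY² = YZ² + ZX² − 2·YZ·ZX·cos Z = 797.91, so XY ≈ 28.247.
Median from X: ½√(2·ZX² + 2·XY² − YZ²) ≈ 29.061.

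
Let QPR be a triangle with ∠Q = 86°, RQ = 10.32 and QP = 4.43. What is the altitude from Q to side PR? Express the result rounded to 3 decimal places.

4.168

By the law of cosines, PR² = RQ² + QP² − 2·RQ·QP·cos Q = 119.75, so PR ≈ 10.943.
Area = ½·RQ·QP·sin Q ≈ 22.803.
The altitude from Q has length 2·area/PR ≈ 4.1676.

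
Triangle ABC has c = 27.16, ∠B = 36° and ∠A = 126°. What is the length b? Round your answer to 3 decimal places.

51.661

The third angle is ∠C = 180° − ∠A − ∠B = 18.00°.
Law of sines: b = c·sin B/sin C ≈ 51.661.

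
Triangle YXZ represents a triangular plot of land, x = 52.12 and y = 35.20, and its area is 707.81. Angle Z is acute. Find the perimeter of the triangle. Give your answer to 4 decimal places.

perimeter ≈ 127.5885

From area = ½·y·x·sin Z, we get sin Z = 2·area/(y·x) ≈ 0.77161.
Taking the acute solution, ∠Z ≈ 50.50°.
Law of cosines then gives z ≈ 40.269.
Perimeter = 35.2 + 52.12 + 40.269 = 127.59.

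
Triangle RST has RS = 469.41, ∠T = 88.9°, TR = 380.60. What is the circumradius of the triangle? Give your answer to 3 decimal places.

Law of sines: sin S = TR·sin T/RS ≈ 0.81066.
Since RS ≥ TR, only the acute value applies: ∠S ≈ 54.16°.
Then ∠R = 180° − ∠T − ∠S ≈ 36.94°.
Law of sines gives ST = RS·sin R/sin T ≈ 282.16.
Circumradius = RS/(2 sin T) ≈ 234.75.

234.748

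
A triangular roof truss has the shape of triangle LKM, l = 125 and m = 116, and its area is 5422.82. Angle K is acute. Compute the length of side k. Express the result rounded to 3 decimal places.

99.161

From area = ½·m·l·sin K, we get sin K = 2·area/(m·l) ≈ 0.74798.
Taking the acute solution, ∠K ≈ 48.42°.
Law of cosines then gives k ≈ 99.161.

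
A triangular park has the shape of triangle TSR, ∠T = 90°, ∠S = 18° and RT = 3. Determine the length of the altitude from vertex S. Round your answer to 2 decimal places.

The third angle is ∠R = 180° − ∠T − ∠S = 72.00°.
Law of sines: SR = RT·sin T/sin S ≈ 9.7082.
Law of sines: TS = RT·sin R/sin S ≈ 9.2331.
Area = ½·RT·SR·sin R ≈ 13.85.
The altitude from S has length 2·area/RT ≈ 9.2331.

h_S ≈ 9.23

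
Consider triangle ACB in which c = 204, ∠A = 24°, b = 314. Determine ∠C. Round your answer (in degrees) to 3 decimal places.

33.027

By the law of cosines, a² = c² + b² − 2·c·b·cos A = 23176, so a ≈ 152.24.
Law of cosines again: cos C = (b² + a² − c²)/(2·b·a) ≈ 0.83841, so ∠C ≈ 33.03°.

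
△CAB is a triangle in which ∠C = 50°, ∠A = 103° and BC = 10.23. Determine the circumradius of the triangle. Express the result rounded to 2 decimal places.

R ≈ 5.25

The third angle is ∠B = 180° − ∠C − ∠A = 27.00°.
Law of sines: AB = BC·sin C/sin A ≈ 8.0428.
Law of sines: CA = BC·sin B/sin A ≈ 4.7665.
Circumradius = BC/(2 sin A) ≈ 5.2495.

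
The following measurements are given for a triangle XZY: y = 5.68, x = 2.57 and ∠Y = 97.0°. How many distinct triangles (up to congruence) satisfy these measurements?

1

x·sin Y = 2.57·sin(97.0°) ≈ 2.551.
Since ∠Y is not acute, a triangle exists only if y > x; here y > x, so there is exactly one triangle.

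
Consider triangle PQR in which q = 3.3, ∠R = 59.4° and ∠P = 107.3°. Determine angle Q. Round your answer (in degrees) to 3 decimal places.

The third angle is ∠Q = 180° − ∠R − ∠P = 13.30°.

∠Q ≈ 13.300°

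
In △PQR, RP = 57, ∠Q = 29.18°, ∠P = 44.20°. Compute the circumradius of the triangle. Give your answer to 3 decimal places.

58.455

The third angle is ∠R = 180° − ∠P − ∠Q = 106.62°.
Law of sines: QR = RP·sin P/sin Q ≈ 81.506.
Law of sines: PQ = RP·sin R/sin Q ≈ 112.03.
Circumradius = RP/(2 sin Q) ≈ 58.455.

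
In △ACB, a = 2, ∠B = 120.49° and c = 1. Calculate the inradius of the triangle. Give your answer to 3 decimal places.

By the law of cosines, b² = a² + c² − 2·a·c·cos B = 7.0296, so b ≈ 2.6513.
Area = ½·a·c·sin B ≈ 0.86172.
Semiperimeter s = (2+1+2.6513)/2 = 2.8257.
Inradius = area/s = 0.86172/2.8257 ≈ 0.30496.

r ≈ 0.305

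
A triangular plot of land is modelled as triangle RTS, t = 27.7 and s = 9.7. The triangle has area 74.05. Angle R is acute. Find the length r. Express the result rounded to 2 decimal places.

20.32

From area = ½·t·s·sin R, we get sin R = 2·area/(t·s) ≈ 0.55119.
Taking the acute solution, ∠R ≈ 33.45°.
Law of cosines then gives r ≈ 20.322.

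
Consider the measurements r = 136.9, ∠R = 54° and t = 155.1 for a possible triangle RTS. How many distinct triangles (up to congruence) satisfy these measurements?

t·sin R = 155.1·sin(54°) ≈ 125.5.
Since t sin R < r < t (125.5 < 136.9 < 155.1), two triangles exist.

2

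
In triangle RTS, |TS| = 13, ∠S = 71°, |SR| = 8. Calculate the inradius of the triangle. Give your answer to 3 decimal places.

r ≈ 2.904

By the law of cosines, |RT|² = |TS|² + |SR|² − 2·|TS|·|SR|·cos S = 165.28, so |RT| ≈ 12.856.
Area = ½·|TS|·|SR|·sin S ≈ 49.167.
Semiperimeter s = (13+8+12.856)/2 = 16.928.
Inradius = area/s = 49.167/16.928 ≈ 2.9045.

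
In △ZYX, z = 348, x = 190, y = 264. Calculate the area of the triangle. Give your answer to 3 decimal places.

Semiperimeter s = (348 + 264 + 190)/2 = 401.
Heron's formula: area = √(401·53·137·211) ≈ 24786.

area ≈ 24786.296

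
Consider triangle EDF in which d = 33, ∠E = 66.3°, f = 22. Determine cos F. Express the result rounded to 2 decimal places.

By the law of cosines, e² = d² + f² − 2·d·f·cos E = 989.37, so e ≈ 31.454.
Law of cosines again: cos F = (e² + d² − f²)/(2·e·d) ≈ 0.76801, so ∠F ≈ 39.82°.

0.77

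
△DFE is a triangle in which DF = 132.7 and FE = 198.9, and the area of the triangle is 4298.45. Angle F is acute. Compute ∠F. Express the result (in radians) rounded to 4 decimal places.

0.3318

From area = ½·DF·FE·sin F, we get sin F = 2·area/(DF·FE) ≈ 0.32571.
Taking the acute solution, ∠F ≈ 0.3318 rad.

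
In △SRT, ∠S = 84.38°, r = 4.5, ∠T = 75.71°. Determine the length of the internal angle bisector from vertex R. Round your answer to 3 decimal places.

t_R ≈ 12.780

The third angle is ∠R = 180° − ∠T − ∠S = 19.91°.
Law of sines: s = r·sin S/sin R ≈ 13.151.
Law of sines: t = r·sin T/sin R ≈ 12.805.
The bisector from R has length 2·t·s·cos(∠R/2)/(t+s) ≈ 12.78.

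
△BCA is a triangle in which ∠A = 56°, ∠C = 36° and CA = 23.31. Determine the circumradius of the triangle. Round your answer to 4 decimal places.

The third angle is ∠B = 180° − ∠C − ∠A = 88.00°.
Law of sines: AB = CA·sin C/sin B ≈ 13.71.
Law of sines: BC = CA·sin A/sin B ≈ 19.337.
Circumradius = CA/(2 sin B) ≈ 11.662.

R ≈ 11.6621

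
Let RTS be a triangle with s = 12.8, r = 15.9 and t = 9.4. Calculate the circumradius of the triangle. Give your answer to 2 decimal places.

By the law of cosines, cos R = (t² + s² − r²) / (2·t·s) ≈ -0.00253, so ∠R ≈ 90.15°.
Circumradius = r/(2 sin R) ≈ 7.95.

7.95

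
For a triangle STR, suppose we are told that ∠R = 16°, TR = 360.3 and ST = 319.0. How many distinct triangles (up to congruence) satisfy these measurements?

2

TR·sin R = 360.3·sin(16°) ≈ 99.31.
Since TR sin R < ST < TR (99.31 < 319.0 < 360.3), two triangles exist.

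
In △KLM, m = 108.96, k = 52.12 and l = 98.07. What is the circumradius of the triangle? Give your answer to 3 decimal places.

By the law of cosines, cos K = (l² + m² − k²) / (2·l·m) ≈ 0.87844, so ∠K ≈ 28.55°.
Circumradius = k/(2 sin K) ≈ 54.536.

R ≈ 54.536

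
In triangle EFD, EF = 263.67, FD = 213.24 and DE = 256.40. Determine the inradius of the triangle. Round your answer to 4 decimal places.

r ≈ 68.9273

Semiperimeter s = (213.24 + 256.4 + 263.67)/2 = 366.65.
Heron's formula: area = √(366.65·153.41·110.25·102.98) ≈ 25273.
Inradius = area/s = 25273/366.65 ≈ 68.927.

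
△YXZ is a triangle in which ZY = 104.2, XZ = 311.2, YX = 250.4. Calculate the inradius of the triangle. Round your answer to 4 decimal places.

35.0698

Semiperimeter s = (311.2 + 104.2 + 250.4)/2 = 332.9.
Heron's formula: area = √(332.9·21.7·228.7·82.5) ≈ 11675.
Inradius = area/s = 11675/332.9 ≈ 35.07.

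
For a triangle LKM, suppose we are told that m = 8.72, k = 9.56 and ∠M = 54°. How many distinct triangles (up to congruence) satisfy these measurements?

k·sin M = 9.56·sin(54°) ≈ 7.734.
Since k sin M < m < k (7.734 < 8.72 < 9.56), two triangles exist.

2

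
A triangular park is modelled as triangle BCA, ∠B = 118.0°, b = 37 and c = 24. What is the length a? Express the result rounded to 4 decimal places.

Law of sines: sin C = c·sin B/b ≈ 0.57272.
Since b ≥ c, only the acute value applies: ∠C ≈ 34.94°.
Then ∠A = 180° − ∠B − ∠C ≈ 27.06°.
Law of sines gives a = b·sin A/sin B ≈ 19.063.

19.0634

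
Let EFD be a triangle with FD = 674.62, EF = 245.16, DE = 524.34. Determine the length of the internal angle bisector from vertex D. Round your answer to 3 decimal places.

582.186

By the law of cosines, cos D = (FD² + DE² − EF²) / (2·FD·DE) ≈ 0.94697, so ∠D ≈ 18.74°.
The bisector from D has length 2·FD·DE·cos(∠D/2)/(FD+DE) ≈ 582.19.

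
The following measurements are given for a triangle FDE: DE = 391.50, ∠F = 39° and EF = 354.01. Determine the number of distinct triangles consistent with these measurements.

EF·sin F = 354.01·sin(39°) ≈ 222.8.
Since DE ≥ EF, exactly one triangle exists.

1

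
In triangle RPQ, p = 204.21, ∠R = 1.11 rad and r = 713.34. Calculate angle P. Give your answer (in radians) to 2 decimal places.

∠P ≈ 0.26 rad

Law of sines: sin P = p·sin R/r ≈ 0.25641.
Since r ≥ p, only the acute value applies: ∠P ≈ 0.259 rad.
Then ∠Q = π − ∠R − ∠P ≈ 1.772 rad.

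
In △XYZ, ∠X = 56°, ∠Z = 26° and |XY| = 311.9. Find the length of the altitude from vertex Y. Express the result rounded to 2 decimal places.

The third angle is ∠Y = 180° − ∠Z − ∠X = 98.00°.
Law of sines: |YZ| = |XY|·sin X/sin Z ≈ 589.86.
Law of sines: |ZX| = |XY|·sin Y/sin Z ≈ 704.57.
Area = ½·|XY|·|YZ|·sin Y ≈ 91093.
The altitude from Y has length 2·area/|ZX| ≈ 258.58.

h_Y ≈ 258.58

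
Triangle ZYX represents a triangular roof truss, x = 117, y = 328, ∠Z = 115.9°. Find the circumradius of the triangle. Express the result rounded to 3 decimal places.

R ≈ 218.688

By the law of cosines, z² = y² + x² − 2·y·x·cos Z = 1.548e+05, so z ≈ 393.44.
Area = ½·y·x·sin Z ≈ 17261.
Circumradius = z/(2 sin Z) ≈ 218.69.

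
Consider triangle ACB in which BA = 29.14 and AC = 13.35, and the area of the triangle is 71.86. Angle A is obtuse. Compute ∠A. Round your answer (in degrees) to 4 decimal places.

∠A ≈ 158.3188°

From area = ½·BA·AC·sin A, we get sin A = 2·area/(BA·AC) ≈ 0.36944.
Taking the obtuse solution, ∠A ≈ 158.32°.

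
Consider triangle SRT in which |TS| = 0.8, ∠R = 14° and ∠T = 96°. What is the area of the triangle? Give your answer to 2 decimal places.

The third angle is ∠S = 180° − ∠R − ∠T = 70.00°.
Law of sines: |RT| = |TS|·sin S/sin R ≈ 3.1074.
Law of sines: |SR| = |TS|·sin T/sin R ≈ 3.2887.
Area = ½·|TS|·|RT|·sin T ≈ 1.2362.

area ≈ 1.24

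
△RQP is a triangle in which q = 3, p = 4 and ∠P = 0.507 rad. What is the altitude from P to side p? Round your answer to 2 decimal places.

Law of sines: sin Q = q·sin P/p ≈ 0.36417.
Since p ≥ q, only the acute value applies: ∠Q ≈ 0.373 rad.
Then ∠R = π − ∠P − ∠Q ≈ 2.262 rad.
Law of sines gives r = p·sin R/sin P ≈ 6.3479.
Area = ½·p·q·sin R ≈ 4.6234.
The altitude from P has length 2·area/p ≈ 2.3117.

h_P ≈ 2.31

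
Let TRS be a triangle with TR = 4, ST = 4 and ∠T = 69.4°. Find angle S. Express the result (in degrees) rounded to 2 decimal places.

By the law of cosines, RS² = ST² + TR² − 2·ST·TR·cos T = 20.741, so RS ≈ 4.5542.
Law of cosines again: cos S = (RS² + ST² − TR²)/(2·RS·ST) ≈ 0.56928, so ∠S ≈ 55.30°.

55.30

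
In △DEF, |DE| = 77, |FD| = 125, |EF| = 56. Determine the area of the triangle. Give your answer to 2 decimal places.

1399.55

Semiperimeter s = (56 + 125 + 77)/2 = 129.
Heron's formula: area = √(129·73·4·52) ≈ 1399.5.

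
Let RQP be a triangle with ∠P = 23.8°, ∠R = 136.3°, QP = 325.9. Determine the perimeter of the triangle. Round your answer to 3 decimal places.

perimeter ≈ 676.821

The third angle is ∠Q = 180° − ∠P − ∠R = 19.90°.
Law of sines: PR = QP·sin Q/sin R ≈ 160.56.
Law of sines: RQ = QP·sin P/sin R ≈ 190.36.
Semiperimeter s = (325.9+160.56+190.36)/2 = 338.41.
Perimeter = 325.9 + 160.56 + 190.36 = 676.82.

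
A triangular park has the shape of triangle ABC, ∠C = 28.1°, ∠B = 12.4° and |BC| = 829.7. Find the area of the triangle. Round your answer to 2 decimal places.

The third angle is ∠A = 180° − ∠B − ∠C = 139.50°.
Law of sines: |CA| = |BC|·sin B/sin A ≈ 274.33.
Law of sines: |AB| = |BC|·sin C/sin A ≈ 601.74.
Area = ½·|BC|·|CA|·sin C ≈ 53605.

area ≈ 53604.73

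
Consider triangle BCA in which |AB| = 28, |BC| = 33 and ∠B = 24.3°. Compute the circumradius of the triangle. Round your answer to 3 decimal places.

16.692

By the law of cosines, |CA|² = |AB|² + |BC|² − 2·|AB|·|BC|·cos B = 188.73, so |CA| ≈ 13.738.
Area = ½·|AB|·|BC|·sin B ≈ 190.12.
Circumradius = |CA|/(2 sin B) ≈ 16.692.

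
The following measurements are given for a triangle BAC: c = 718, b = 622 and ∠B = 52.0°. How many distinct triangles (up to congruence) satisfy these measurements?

2

c·sin B = 718·sin(52.0°) ≈ 565.8.
Since c sin B < b < c (565.8 < 622 < 718), two triangles exist.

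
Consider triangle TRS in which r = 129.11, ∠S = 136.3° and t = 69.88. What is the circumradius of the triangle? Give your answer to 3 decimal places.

134.615

By the law of cosines, s² = t² + r² − 2·t·r·cos S = 34598, so s ≈ 186.01.
Area = ½·t·r·sin S ≈ 3116.6.
Circumradius = s/(2 sin S) ≈ 134.61.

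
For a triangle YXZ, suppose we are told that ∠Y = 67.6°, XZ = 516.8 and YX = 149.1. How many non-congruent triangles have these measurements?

YX·sin Y = 149.1·sin(67.6°) ≈ 137.8.
Since XZ ≥ YX, exactly one triangle exists.

1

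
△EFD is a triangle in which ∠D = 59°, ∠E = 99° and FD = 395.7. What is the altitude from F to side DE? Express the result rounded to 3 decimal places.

The third angle is ∠F = 180° − ∠D − ∠E = 22.00°.
Law of sines: DE = FD·sin F/sin E ≈ 150.08.
Law of sines: EF = FD·sin D/sin E ≈ 343.41.
Area = ½·FD·DE·sin D ≈ 25452.
The altitude from F has length 2·area/DE ≈ 339.18.

h_F ≈ 339.181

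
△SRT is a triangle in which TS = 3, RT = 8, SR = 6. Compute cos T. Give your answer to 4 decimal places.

By the law of cosines, cos T = (RT² + TS² − SR²) / (2·RT·TS) ≈ 0.77083, so ∠T ≈ 39.57°.

cos T ≈ 0.7708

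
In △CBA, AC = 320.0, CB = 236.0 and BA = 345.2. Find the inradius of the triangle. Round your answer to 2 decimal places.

Semiperimeter s = (345.2 + 320 + 236)/2 = 450.6.
Heron's formula: area = √(450.6·105.4·130.6·214.6) ≈ 36484.
Inradius = area/s = 36484/450.6 ≈ 80.968.

r ≈ 80.97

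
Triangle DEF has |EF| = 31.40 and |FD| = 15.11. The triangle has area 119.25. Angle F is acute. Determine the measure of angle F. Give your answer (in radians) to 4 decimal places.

From area = ½·|EF|·|FD|·sin F, we get sin F = 2·area/(|EF|·|FD|) ≈ 0.50268.
Taking the acute solution, ∠F ≈ 0.527 rad.

0.5267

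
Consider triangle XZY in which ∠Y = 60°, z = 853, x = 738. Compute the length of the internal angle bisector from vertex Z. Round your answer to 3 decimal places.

640.368

By the law of cosines, y² = x² + z² − 2·x·z·cos Y = 6.4274e+05, so y ≈ 801.71.
Law of cosines again: cos Z = (y² + x² − z²)/(2·y·x) ≈ 0.38854, so ∠Z ≈ 67.14°.
The bisector from Z has length 2·y·x·cos(∠Z/2)/(y+x) ≈ 640.37.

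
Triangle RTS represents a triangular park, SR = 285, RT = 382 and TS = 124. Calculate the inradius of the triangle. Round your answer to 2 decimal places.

32.00

Semiperimeter s = (124 + 285 + 382)/2 = 395.5.
Heron's formula: area = √(395.5·271.5·110.5·13.5) ≈ 12656.
Inradius = area/s = 12656/395.5 ≈ 32.001.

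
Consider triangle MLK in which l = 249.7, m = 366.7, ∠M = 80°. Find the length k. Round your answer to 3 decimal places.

315.387

Law of sines: sin L = l·sin M/m ≈ 0.67059.
Since m ≥ l, only the acute value applies: ∠L ≈ 42.11°.
Then ∠K = 180° − ∠M − ∠L ≈ 57.89°.
Law of sines gives k = m·sin K/sin M ≈ 315.39.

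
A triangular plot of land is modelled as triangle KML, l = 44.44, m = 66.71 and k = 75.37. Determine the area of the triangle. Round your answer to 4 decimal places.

Semiperimeter s = (75.37 + 66.71 + 44.44)/2 = 93.26.
Heron's formula: area = √(93.26·17.89·26.55·48.82) ≈ 1470.6.

1470.5643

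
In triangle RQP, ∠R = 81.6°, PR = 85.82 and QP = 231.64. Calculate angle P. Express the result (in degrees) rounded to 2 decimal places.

76.90

Law of sines: sin Q = PR·sin R/QP ≈ 0.36651.
Since QP ≥ PR, only the acute value applies: ∠Q ≈ 21.50°.
Then ∠P = 180° − ∠R − ∠Q ≈ 76.90°.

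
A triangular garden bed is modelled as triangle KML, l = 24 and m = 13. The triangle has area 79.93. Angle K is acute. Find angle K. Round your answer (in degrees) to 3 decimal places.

30.822

From area = ½·m·l·sin K, we get sin K = 2·area/(m·l) ≈ 0.51237.
Taking the acute solution, ∠K ≈ 30.82°.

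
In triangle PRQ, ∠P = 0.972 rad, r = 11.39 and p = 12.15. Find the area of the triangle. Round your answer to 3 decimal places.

Law of sines: sin R = r·sin P/p ≈ 0.77435.
Since p ≥ r, only the acute value applies: ∠R ≈ 0.886 rad.
Then ∠Q = π − ∠P − ∠R ≈ 1.284 rad.
Law of sines gives q = p·sin Q/sin P ≈ 14.108.
Area = ½·p·r·sin Q ≈ 66.366.

area ≈ 66.366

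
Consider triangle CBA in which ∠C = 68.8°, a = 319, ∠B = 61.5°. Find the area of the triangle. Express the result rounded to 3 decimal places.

The third angle is ∠A = 180° − ∠C − ∠B = 49.70°.
Law of sines: c = a·sin C/sin A ≈ 389.96.
Law of sines: b = a·sin B/sin A ≈ 367.58.
Area = ½·a·c·sin B ≈ 54661.

area ≈ 54661.423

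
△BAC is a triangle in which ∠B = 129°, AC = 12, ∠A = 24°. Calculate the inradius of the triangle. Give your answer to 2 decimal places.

The third angle is ∠C = 180° − ∠B − ∠A = 27.00°.
Law of sines: CB = AC·sin A/sin B ≈ 6.2805.
Law of sines: BA = AC·sin C/sin B ≈ 7.0101.
Area = ½·AC·CB·sin C ≈ 17.108.
Semiperimeter s = (12+6.2805+7.0101)/2 = 12.645.
Inradius = area/s = 17.108/12.645 ≈ 1.3529.

r ≈ 1.35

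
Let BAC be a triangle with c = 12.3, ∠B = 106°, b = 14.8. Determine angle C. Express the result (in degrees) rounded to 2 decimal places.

∠C ≈ 53.02°

Law of sines: sin C = c·sin B/b ≈ 0.79889.
Since b ≥ c, only the acute value applies: ∠C ≈ 53.02°.
Then ∠A = 180° − ∠B − ∠C ≈ 20.98°.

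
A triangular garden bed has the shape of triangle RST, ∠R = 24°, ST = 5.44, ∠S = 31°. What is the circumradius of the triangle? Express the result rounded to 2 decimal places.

6.69

The third angle is ∠T = 180° − ∠R − ∠S = 125.00°.
Law of sines: TR = ST·sin S/sin R ≈ 6.8885.
Law of sines: RS = ST·sin T/sin R ≈ 10.956.
Circumradius = ST/(2 sin R) ≈ 6.6874.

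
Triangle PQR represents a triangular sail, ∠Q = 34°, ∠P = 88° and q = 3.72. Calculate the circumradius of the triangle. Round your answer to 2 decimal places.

The third angle is ∠R = 180° − ∠P − ∠Q = 58.00°.
Law of sines: p = q·sin P/sin Q ≈ 6.6484.
Law of sines: r = q·sin R/sin Q ≈ 5.6416.
Circumradius = q/(2 sin Q) ≈ 3.3262.

3.33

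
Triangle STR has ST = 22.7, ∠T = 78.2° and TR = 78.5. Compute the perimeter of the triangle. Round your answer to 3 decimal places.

By the law of cosines, RS² = ST² + TR² − 2·ST·TR·cos T = 5948.7, so RS ≈ 77.128.
Semiperimeter s = (78.5+77.128+22.7)/2 = 89.164.
Perimeter = 78.5 + 77.128 + 22.7 = 178.33.

178.328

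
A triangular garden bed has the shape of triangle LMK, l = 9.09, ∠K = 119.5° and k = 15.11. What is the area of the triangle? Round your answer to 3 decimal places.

Law of sines: sin L = l·sin K/k ≈ 0.52360.
Since k ≥ l, only the acute value applies: ∠L ≈ 31.57°.
Then ∠M = 180° − ∠K − ∠L ≈ 28.93°.
Law of sines gives m = k·sin M/sin K ≈ 8.3971.
Area = ½·k·l·sin M ≈ 33.217.

33.217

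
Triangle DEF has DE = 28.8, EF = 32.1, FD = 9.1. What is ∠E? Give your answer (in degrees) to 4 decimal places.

By the law of cosines, cos E = (DE² + EF² − FD²) / (2·DE·EF) ≈ 0.96110, so ∠E ≈ 16.03°.

16.0331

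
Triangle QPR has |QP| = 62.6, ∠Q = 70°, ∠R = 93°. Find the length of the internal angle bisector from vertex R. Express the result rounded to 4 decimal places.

The third angle is ∠P = 180° − ∠R − ∠Q = 17.00°.
Law of sines: |PR| = |QP|·sin Q/sin R ≈ 58.905.
Law of sines: |RQ| = |QP|·sin P/sin R ≈ 18.328.
The bisector from R has length 2·|PR|·|RQ|·cos(∠R/2)/(|PR|+|RQ|) ≈ 19.244.

t_R ≈ 19.2442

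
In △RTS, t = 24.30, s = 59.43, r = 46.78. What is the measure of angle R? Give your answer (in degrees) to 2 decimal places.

47.96

By the law of cosines, cos R = (t² + s² − r²) / (2·t·s) ≈ 0.66961, so ∠R ≈ 47.96°.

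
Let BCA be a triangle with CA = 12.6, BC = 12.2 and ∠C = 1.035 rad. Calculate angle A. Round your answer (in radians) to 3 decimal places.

∠A ≈ 1.025 rad

By the law of cosines, AB² = BC² + CA² − 2·BC·CA·cos C = 150.64, so AB ≈ 12.274.
Law of cosines again: cos A = (CA² + AB² − BC²)/(2·CA·AB) ≈ 0.51912, so ∠A ≈ 1.025 rad.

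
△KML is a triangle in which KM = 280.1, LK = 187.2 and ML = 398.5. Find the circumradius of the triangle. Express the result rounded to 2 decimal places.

By the law of cosines, cos K = (LK² + KM² − ML²) / (2·LK·KM) ≈ -0.43199, so ∠K ≈ 2.017 rad.
Circumradius = ML/(2 sin K) ≈ 220.93.

220.93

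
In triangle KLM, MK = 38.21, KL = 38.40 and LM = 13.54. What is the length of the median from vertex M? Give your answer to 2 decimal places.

Median from M: ½√(2·LM² + 2·MK² − KL²) ≈ 21.284.

21.28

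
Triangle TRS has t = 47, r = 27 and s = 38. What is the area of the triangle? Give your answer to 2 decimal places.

area ≈ 512.92

Semiperimeter p = (47 + 27 + 38)/2 = 56.
Heron's formula: area = √(56·9·29·18) ≈ 512.92.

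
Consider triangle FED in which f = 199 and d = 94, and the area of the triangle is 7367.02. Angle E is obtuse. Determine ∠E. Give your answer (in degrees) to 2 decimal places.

From area = ½·d·f·sin E, we get sin E = 2·area/(d·f) ≈ 0.78766.
Taking the obtuse solution, ∠E ≈ 128.03°.

∠E ≈ 128.03°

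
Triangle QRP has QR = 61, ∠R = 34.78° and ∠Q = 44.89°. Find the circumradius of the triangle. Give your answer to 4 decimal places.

The third angle is ∠P = 180° − ∠Q − ∠R = 100.33°.
Law of sines: RP = QR·sin Q/sin P ≈ 43.76.
Law of sines: PQ = QR·sin R/sin P ≈ 35.369.
Circumradius = QR/(2 sin P) ≈ 31.003.

31.0025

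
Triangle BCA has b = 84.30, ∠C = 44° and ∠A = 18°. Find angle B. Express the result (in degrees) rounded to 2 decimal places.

The third angle is ∠B = 180° − ∠C − ∠A = 118.00°.

∠B ≈ 118.00°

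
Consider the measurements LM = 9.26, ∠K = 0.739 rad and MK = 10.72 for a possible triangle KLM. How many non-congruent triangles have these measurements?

MK·sin K = 10.72·sin(0.739 rad) ≈ 7.22.
Since MK sin K < LM < MK (7.22 < 9.26 < 10.72), two triangles exist.

2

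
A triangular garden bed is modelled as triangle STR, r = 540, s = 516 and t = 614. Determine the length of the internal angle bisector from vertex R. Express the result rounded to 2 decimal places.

By the law of cosines, cos R = (s² + t² − r²) / (2·s·t) ≈ 0.55496, so ∠R ≈ 56.29°.
The bisector from R has length 2·s·t·cos(∠R/2)/(s+t) ≈ 494.44.

t_R ≈ 494.44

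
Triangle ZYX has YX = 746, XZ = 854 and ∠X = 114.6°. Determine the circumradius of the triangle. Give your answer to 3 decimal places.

By the law of cosines, ZY² = YX² + XZ² − 2·YX·XZ·cos X = 1.8162e+06, so ZY ≈ 1347.7.
Area = ½·YX·XZ·sin X ≈ 2.8963e+05.
Circumradius = ZY/(2 sin X) ≈ 741.11.

R ≈ 741.106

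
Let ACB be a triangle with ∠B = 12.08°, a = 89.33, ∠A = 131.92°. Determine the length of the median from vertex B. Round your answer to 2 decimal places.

The third angle is ∠C = 180° − ∠B − ∠A = 36.00°.
Law of sines: c = a·sin C/sin A ≈ 70.566.
Law of sines: b = a·sin B/sin A ≈ 25.125.
Median from B: ½√(2·a² + 2·c² − b²) ≈ 79.51.

m_B ≈ 79.51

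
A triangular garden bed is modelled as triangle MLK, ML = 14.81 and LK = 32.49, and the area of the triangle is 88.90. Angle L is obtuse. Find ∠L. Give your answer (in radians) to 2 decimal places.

From area = ½·ML·LK·sin L, we get sin L = 2·area/(ML·LK) ≈ 0.36951.
Taking the obtuse solution, ∠L ≈ 2.7631 rad.

∠L ≈ 2.76 rad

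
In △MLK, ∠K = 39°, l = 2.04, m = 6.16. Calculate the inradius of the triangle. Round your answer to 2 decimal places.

By the law of cosines, k² = m² + l² − 2·m·l·cos K = 22.575, so k ≈ 4.7514.
Area = ½·m·l·sin K ≈ 3.9541.
Semiperimeter s = (6.16+2.04+4.7514)/2 = 6.4757.
Inradius = area/s = 3.9541/6.4757 ≈ 0.61062.

r ≈ 0.61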